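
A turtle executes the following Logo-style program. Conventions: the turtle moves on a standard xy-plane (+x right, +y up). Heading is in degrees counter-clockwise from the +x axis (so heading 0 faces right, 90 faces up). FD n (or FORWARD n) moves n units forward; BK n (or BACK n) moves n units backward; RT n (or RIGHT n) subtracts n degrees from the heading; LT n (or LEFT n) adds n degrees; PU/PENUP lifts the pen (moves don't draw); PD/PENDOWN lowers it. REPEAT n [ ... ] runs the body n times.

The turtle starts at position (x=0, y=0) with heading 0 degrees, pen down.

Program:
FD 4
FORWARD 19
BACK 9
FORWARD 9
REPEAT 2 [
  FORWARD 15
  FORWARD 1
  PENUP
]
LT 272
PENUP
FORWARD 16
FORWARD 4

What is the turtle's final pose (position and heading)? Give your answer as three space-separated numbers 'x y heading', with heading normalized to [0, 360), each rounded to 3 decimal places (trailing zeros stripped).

Executing turtle program step by step:
Start: pos=(0,0), heading=0, pen down
FD 4: (0,0) -> (4,0) [heading=0, draw]
FD 19: (4,0) -> (23,0) [heading=0, draw]
BK 9: (23,0) -> (14,0) [heading=0, draw]
FD 9: (14,0) -> (23,0) [heading=0, draw]
REPEAT 2 [
  -- iteration 1/2 --
  FD 15: (23,0) -> (38,0) [heading=0, draw]
  FD 1: (38,0) -> (39,0) [heading=0, draw]
  PU: pen up
  -- iteration 2/2 --
  FD 15: (39,0) -> (54,0) [heading=0, move]
  FD 1: (54,0) -> (55,0) [heading=0, move]
  PU: pen up
]
LT 272: heading 0 -> 272
PU: pen up
FD 16: (55,0) -> (55.558,-15.99) [heading=272, move]
FD 4: (55.558,-15.99) -> (55.698,-19.988) [heading=272, move]
Final: pos=(55.698,-19.988), heading=272, 6 segment(s) drawn

Answer: 55.698 -19.988 272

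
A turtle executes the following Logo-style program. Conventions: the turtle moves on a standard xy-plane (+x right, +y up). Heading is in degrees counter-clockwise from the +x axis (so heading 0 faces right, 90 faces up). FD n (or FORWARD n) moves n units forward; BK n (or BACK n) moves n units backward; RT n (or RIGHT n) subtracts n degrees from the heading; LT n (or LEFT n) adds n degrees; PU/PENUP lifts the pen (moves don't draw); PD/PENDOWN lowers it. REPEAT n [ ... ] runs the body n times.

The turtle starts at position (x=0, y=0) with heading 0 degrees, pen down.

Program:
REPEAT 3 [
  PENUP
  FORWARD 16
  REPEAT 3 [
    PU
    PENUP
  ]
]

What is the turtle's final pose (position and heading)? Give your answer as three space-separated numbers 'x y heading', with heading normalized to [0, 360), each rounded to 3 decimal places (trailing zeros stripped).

Answer: 48 0 0

Derivation:
Executing turtle program step by step:
Start: pos=(0,0), heading=0, pen down
REPEAT 3 [
  -- iteration 1/3 --
  PU: pen up
  FD 16: (0,0) -> (16,0) [heading=0, move]
  REPEAT 3 [
    -- iteration 1/3 --
    PU: pen up
    PU: pen up
    -- iteration 2/3 --
    PU: pen up
    PU: pen up
    -- iteration 3/3 --
    PU: pen up
    PU: pen up
  ]
  -- iteration 2/3 --
  PU: pen up
  FD 16: (16,0) -> (32,0) [heading=0, move]
  REPEAT 3 [
    -- iteration 1/3 --
    PU: pen up
    PU: pen up
    -- iteration 2/3 --
    PU: pen up
    PU: pen up
    -- iteration 3/3 --
    PU: pen up
    PU: pen up
  ]
  -- iteration 3/3 --
  PU: pen up
  FD 16: (32,0) -> (48,0) [heading=0, move]
  REPEAT 3 [
    -- iteration 1/3 --
    PU: pen up
    PU: pen up
    -- iteration 2/3 --
    PU: pen up
    PU: pen up
    -- iteration 3/3 --
    PU: pen up
    PU: pen up
  ]
]
Final: pos=(48,0), heading=0, 0 segment(s) drawn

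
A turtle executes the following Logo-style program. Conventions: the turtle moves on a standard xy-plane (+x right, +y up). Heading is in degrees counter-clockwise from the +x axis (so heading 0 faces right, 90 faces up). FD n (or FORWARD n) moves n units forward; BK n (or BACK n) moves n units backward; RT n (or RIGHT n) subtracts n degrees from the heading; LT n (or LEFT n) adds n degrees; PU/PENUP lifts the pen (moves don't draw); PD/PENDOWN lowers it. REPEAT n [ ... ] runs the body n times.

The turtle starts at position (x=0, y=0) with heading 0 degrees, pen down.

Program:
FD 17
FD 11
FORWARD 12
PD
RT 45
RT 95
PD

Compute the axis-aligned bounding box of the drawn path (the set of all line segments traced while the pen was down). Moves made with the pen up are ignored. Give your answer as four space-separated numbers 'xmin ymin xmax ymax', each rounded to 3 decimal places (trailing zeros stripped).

Answer: 0 0 40 0

Derivation:
Executing turtle program step by step:
Start: pos=(0,0), heading=0, pen down
FD 17: (0,0) -> (17,0) [heading=0, draw]
FD 11: (17,0) -> (28,0) [heading=0, draw]
FD 12: (28,0) -> (40,0) [heading=0, draw]
PD: pen down
RT 45: heading 0 -> 315
RT 95: heading 315 -> 220
PD: pen down
Final: pos=(40,0), heading=220, 3 segment(s) drawn

Segment endpoints: x in {0, 17, 28, 40}, y in {0}
xmin=0, ymin=0, xmax=40, ymax=0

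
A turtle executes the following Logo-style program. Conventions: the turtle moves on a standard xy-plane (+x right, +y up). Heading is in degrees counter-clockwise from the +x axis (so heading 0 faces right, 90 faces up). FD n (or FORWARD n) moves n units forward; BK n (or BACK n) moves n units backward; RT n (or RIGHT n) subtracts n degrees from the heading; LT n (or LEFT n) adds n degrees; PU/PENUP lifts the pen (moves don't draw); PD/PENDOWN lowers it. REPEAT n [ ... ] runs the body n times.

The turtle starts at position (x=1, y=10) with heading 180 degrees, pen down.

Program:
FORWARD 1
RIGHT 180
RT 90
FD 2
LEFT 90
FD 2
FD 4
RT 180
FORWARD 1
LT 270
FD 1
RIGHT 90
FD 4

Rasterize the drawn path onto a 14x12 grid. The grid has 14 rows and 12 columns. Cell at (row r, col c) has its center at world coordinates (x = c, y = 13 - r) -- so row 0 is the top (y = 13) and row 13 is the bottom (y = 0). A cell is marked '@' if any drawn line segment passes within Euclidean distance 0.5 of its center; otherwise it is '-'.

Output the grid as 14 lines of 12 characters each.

Answer: ------------
------------
------------
@@----------
@----@@@@@--
@@@@@@@-----
------------
------------
------------
------------
------------
------------
------------
------------

Derivation:
Segment 0: (1,10) -> (0,10)
Segment 1: (0,10) -> (0,8)
Segment 2: (0,8) -> (2,8)
Segment 3: (2,8) -> (6,8)
Segment 4: (6,8) -> (5,8)
Segment 5: (5,8) -> (5,9)
Segment 6: (5,9) -> (9,9)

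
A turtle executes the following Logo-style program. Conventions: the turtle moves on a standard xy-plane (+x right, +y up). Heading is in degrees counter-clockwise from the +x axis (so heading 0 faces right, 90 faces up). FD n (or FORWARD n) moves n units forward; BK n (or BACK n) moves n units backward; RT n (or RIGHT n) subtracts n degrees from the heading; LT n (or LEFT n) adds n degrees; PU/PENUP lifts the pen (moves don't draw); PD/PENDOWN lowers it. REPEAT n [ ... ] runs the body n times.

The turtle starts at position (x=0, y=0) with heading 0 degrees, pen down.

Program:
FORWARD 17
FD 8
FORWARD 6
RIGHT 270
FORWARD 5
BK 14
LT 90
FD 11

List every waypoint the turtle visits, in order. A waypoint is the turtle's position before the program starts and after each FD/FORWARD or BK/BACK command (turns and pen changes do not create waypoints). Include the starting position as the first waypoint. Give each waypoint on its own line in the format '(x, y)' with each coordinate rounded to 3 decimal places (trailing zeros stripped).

Executing turtle program step by step:
Start: pos=(0,0), heading=0, pen down
FD 17: (0,0) -> (17,0) [heading=0, draw]
FD 8: (17,0) -> (25,0) [heading=0, draw]
FD 6: (25,0) -> (31,0) [heading=0, draw]
RT 270: heading 0 -> 90
FD 5: (31,0) -> (31,5) [heading=90, draw]
BK 14: (31,5) -> (31,-9) [heading=90, draw]
LT 90: heading 90 -> 180
FD 11: (31,-9) -> (20,-9) [heading=180, draw]
Final: pos=(20,-9), heading=180, 6 segment(s) drawn
Waypoints (7 total):
(0, 0)
(17, 0)
(25, 0)
(31, 0)
(31, 5)
(31, -9)
(20, -9)

Answer: (0, 0)
(17, 0)
(25, 0)
(31, 0)
(31, 5)
(31, -9)
(20, -9)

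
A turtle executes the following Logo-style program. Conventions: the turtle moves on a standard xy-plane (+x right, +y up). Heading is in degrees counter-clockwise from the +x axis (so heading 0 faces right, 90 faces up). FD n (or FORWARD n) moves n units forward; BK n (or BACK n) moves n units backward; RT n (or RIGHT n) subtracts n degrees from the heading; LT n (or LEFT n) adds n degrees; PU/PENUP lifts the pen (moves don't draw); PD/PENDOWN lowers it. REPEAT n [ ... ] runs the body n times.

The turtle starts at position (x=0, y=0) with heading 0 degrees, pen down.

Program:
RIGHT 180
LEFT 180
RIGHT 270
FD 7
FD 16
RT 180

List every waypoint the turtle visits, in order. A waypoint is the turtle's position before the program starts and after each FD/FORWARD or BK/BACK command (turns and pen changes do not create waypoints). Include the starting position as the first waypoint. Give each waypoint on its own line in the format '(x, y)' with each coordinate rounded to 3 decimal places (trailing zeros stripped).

Answer: (0, 0)
(0, 7)
(0, 23)

Derivation:
Executing turtle program step by step:
Start: pos=(0,0), heading=0, pen down
RT 180: heading 0 -> 180
LT 180: heading 180 -> 0
RT 270: heading 0 -> 90
FD 7: (0,0) -> (0,7) [heading=90, draw]
FD 16: (0,7) -> (0,23) [heading=90, draw]
RT 180: heading 90 -> 270
Final: pos=(0,23), heading=270, 2 segment(s) drawn
Waypoints (3 total):
(0, 0)
(0, 7)
(0, 23)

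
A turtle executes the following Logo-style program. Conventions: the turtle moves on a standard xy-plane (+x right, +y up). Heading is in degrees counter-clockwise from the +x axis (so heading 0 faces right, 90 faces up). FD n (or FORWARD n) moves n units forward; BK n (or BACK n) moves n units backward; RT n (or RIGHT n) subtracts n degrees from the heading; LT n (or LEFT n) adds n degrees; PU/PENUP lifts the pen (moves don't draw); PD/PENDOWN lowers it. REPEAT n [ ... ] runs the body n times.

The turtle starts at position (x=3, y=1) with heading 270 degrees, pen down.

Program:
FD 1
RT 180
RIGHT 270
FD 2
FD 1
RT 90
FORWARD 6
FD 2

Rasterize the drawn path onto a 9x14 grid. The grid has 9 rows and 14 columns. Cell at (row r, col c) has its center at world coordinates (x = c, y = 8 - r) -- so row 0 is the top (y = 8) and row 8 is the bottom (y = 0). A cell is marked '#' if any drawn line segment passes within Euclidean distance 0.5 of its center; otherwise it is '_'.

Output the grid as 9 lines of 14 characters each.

Segment 0: (3,1) -> (3,0)
Segment 1: (3,0) -> (1,-0)
Segment 2: (1,-0) -> (0,-0)
Segment 3: (0,-0) -> (-0,6)
Segment 4: (-0,6) -> (-0,8)

Answer: #_____________
#_____________
#_____________
#_____________
#_____________
#_____________
#_____________
#__#__________
####__________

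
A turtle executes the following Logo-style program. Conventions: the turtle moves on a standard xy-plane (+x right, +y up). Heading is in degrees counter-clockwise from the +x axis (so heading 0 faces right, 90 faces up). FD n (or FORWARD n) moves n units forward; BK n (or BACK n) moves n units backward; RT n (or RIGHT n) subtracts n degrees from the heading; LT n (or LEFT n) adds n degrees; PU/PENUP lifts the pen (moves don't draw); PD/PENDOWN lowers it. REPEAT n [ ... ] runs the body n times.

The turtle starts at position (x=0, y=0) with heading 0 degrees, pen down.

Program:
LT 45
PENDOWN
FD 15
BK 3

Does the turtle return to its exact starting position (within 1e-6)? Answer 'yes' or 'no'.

Answer: no

Derivation:
Executing turtle program step by step:
Start: pos=(0,0), heading=0, pen down
LT 45: heading 0 -> 45
PD: pen down
FD 15: (0,0) -> (10.607,10.607) [heading=45, draw]
BK 3: (10.607,10.607) -> (8.485,8.485) [heading=45, draw]
Final: pos=(8.485,8.485), heading=45, 2 segment(s) drawn

Start position: (0, 0)
Final position: (8.485, 8.485)
Distance = 12; >= 1e-6 -> NOT closed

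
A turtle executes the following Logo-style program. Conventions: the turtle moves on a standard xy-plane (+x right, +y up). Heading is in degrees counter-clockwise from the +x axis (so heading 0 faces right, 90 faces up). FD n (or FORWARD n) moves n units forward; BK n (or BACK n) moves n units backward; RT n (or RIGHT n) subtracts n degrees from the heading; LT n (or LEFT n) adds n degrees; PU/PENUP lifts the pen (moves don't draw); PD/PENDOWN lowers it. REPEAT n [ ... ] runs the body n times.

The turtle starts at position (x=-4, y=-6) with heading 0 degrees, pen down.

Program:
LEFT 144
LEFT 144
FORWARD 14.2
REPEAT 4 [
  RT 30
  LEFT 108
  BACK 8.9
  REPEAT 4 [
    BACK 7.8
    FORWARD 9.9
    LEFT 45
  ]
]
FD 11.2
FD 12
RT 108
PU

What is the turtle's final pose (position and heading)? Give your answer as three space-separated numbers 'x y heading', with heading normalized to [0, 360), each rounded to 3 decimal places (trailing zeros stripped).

Answer: -15.642 -39.31 132

Derivation:
Executing turtle program step by step:
Start: pos=(-4,-6), heading=0, pen down
LT 144: heading 0 -> 144
LT 144: heading 144 -> 288
FD 14.2: (-4,-6) -> (0.388,-19.505) [heading=288, draw]
REPEAT 4 [
  -- iteration 1/4 --
  RT 30: heading 288 -> 258
  LT 108: heading 258 -> 6
  BK 8.9: (0.388,-19.505) -> (-8.463,-20.435) [heading=6, draw]
  REPEAT 4 [
    -- iteration 1/4 --
    BK 7.8: (-8.463,-20.435) -> (-16.22,-21.251) [heading=6, draw]
    FD 9.9: (-16.22,-21.251) -> (-6.375,-20.216) [heading=6, draw]
    LT 45: heading 6 -> 51
    -- iteration 2/4 --
    BK 7.8: (-6.375,-20.216) -> (-11.283,-26.278) [heading=51, draw]
    FD 9.9: (-11.283,-26.278) -> (-5.053,-18.584) [heading=51, draw]
    LT 45: heading 51 -> 96
    -- iteration 3/4 --
    BK 7.8: (-5.053,-18.584) -> (-4.238,-26.341) [heading=96, draw]
    FD 9.9: (-4.238,-26.341) -> (-5.273,-16.495) [heading=96, draw]
    LT 45: heading 96 -> 141
    -- iteration 4/4 --
    BK 7.8: (-5.273,-16.495) -> (0.789,-21.404) [heading=141, draw]
    FD 9.9: (0.789,-21.404) -> (-6.905,-15.174) [heading=141, draw]
    LT 45: heading 141 -> 186
  ]
  -- iteration 2/4 --
  RT 30: heading 186 -> 156
  LT 108: heading 156 -> 264
  BK 8.9: (-6.905,-15.174) -> (-5.974,-6.322) [heading=264, draw]
  REPEAT 4 [
    -- iteration 1/4 --
    BK 7.8: (-5.974,-6.322) -> (-5.159,1.435) [heading=264, draw]
    FD 9.9: (-5.159,1.435) -> (-6.194,-8.411) [heading=264, draw]
    LT 45: heading 264 -> 309
    -- iteration 2/4 --
    BK 7.8: (-6.194,-8.411) -> (-11.103,-2.349) [heading=309, draw]
    FD 9.9: (-11.103,-2.349) -> (-4.872,-10.043) [heading=309, draw]
    LT 45: heading 309 -> 354
    -- iteration 3/4 --
    BK 7.8: (-4.872,-10.043) -> (-12.63,-9.228) [heading=354, draw]
    FD 9.9: (-12.63,-9.228) -> (-2.784,-10.262) [heading=354, draw]
    LT 45: heading 354 -> 39
    -- iteration 4/4 --
    BK 7.8: (-2.784,-10.262) -> (-8.846,-15.171) [heading=39, draw]
    FD 9.9: (-8.846,-15.171) -> (-1.152,-8.941) [heading=39, draw]
    LT 45: heading 39 -> 84
  ]
  -- iteration 3/4 --
  RT 30: heading 84 -> 54
  LT 108: heading 54 -> 162
  BK 8.9: (-1.152,-8.941) -> (7.313,-11.691) [heading=162, draw]
  REPEAT 4 [
    -- iteration 1/4 --
    BK 7.8: (7.313,-11.691) -> (14.731,-14.101) [heading=162, draw]
    FD 9.9: (14.731,-14.101) -> (5.315,-11.042) [heading=162, draw]
    LT 45: heading 162 -> 207
    -- iteration 2/4 --
    BK 7.8: (5.315,-11.042) -> (12.265,-7.501) [heading=207, draw]
    FD 9.9: (12.265,-7.501) -> (3.444,-11.996) [heading=207, draw]
    LT 45: heading 207 -> 252
    -- iteration 3/4 --
    BK 7.8: (3.444,-11.996) -> (5.855,-4.577) [heading=252, draw]
    FD 9.9: (5.855,-4.577) -> (2.795,-13.993) [heading=252, draw]
    LT 45: heading 252 -> 297
    -- iteration 4/4 --
    BK 7.8: (2.795,-13.993) -> (-0.746,-7.043) [heading=297, draw]
    FD 9.9: (-0.746,-7.043) -> (3.749,-15.864) [heading=297, draw]
    LT 45: heading 297 -> 342
  ]
  -- iteration 4/4 --
  RT 30: heading 342 -> 312
  LT 108: heading 312 -> 60
  BK 8.9: (3.749,-15.864) -> (-0.701,-23.572) [heading=60, draw]
  REPEAT 4 [
    -- iteration 1/4 --
    BK 7.8: (-0.701,-23.572) -> (-4.601,-30.327) [heading=60, draw]
    FD 9.9: (-4.601,-30.327) -> (0.349,-21.753) [heading=60, draw]
    LT 45: heading 60 -> 105
    -- iteration 2/4 --
    BK 7.8: (0.349,-21.753) -> (2.368,-29.287) [heading=105, draw]
    FD 9.9: (2.368,-29.287) -> (-0.195,-19.724) [heading=105, draw]
    LT 45: heading 105 -> 150
    -- iteration 3/4 --
    BK 7.8: (-0.195,-19.724) -> (6.56,-23.624) [heading=150, draw]
    FD 9.9: (6.56,-23.624) -> (-2.013,-18.674) [heading=150, draw]
    LT 45: heading 150 -> 195
    -- iteration 4/4 --
    BK 7.8: (-2.013,-18.674) -> (5.521,-16.656) [heading=195, draw]
    FD 9.9: (5.521,-16.656) -> (-4.042,-19.218) [heading=195, draw]
    LT 45: heading 195 -> 240
  ]
]
FD 11.2: (-4.042,-19.218) -> (-9.642,-28.917) [heading=240, draw]
FD 12: (-9.642,-28.917) -> (-15.642,-39.31) [heading=240, draw]
RT 108: heading 240 -> 132
PU: pen up
Final: pos=(-15.642,-39.31), heading=132, 39 segment(s) drawn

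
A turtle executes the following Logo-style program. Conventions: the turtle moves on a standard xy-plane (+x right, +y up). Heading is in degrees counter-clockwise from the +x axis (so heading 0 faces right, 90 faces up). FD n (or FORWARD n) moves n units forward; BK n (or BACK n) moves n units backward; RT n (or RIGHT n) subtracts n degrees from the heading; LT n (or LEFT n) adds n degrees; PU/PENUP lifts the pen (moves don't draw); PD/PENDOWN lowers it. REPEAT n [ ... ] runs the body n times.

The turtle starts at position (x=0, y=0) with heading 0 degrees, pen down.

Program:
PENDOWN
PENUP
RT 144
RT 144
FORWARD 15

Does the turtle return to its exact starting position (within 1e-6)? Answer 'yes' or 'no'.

Executing turtle program step by step:
Start: pos=(0,0), heading=0, pen down
PD: pen down
PU: pen up
RT 144: heading 0 -> 216
RT 144: heading 216 -> 72
FD 15: (0,0) -> (4.635,14.266) [heading=72, move]
Final: pos=(4.635,14.266), heading=72, 0 segment(s) drawn

Start position: (0, 0)
Final position: (4.635, 14.266)
Distance = 15; >= 1e-6 -> NOT closed

Answer: no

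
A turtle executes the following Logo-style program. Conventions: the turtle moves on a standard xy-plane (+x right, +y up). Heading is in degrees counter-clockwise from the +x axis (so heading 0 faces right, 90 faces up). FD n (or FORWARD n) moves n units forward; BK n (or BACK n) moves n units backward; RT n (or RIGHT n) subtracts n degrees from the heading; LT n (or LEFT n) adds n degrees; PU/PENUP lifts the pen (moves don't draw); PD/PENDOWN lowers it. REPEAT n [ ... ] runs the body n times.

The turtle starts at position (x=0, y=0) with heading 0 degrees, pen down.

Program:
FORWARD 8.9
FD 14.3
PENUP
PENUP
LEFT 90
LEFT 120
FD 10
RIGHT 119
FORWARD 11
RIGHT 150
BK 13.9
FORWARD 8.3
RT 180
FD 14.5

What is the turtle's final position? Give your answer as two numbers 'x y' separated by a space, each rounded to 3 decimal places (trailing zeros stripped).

Answer: 3.996 23.227

Derivation:
Executing turtle program step by step:
Start: pos=(0,0), heading=0, pen down
FD 8.9: (0,0) -> (8.9,0) [heading=0, draw]
FD 14.3: (8.9,0) -> (23.2,0) [heading=0, draw]
PU: pen up
PU: pen up
LT 90: heading 0 -> 90
LT 120: heading 90 -> 210
FD 10: (23.2,0) -> (14.54,-5) [heading=210, move]
RT 119: heading 210 -> 91
FD 11: (14.54,-5) -> (14.348,5.998) [heading=91, move]
RT 150: heading 91 -> 301
BK 13.9: (14.348,5.998) -> (7.189,17.913) [heading=301, move]
FD 8.3: (7.189,17.913) -> (11.464,10.798) [heading=301, move]
RT 180: heading 301 -> 121
FD 14.5: (11.464,10.798) -> (3.996,23.227) [heading=121, move]
Final: pos=(3.996,23.227), heading=121, 2 segment(s) drawn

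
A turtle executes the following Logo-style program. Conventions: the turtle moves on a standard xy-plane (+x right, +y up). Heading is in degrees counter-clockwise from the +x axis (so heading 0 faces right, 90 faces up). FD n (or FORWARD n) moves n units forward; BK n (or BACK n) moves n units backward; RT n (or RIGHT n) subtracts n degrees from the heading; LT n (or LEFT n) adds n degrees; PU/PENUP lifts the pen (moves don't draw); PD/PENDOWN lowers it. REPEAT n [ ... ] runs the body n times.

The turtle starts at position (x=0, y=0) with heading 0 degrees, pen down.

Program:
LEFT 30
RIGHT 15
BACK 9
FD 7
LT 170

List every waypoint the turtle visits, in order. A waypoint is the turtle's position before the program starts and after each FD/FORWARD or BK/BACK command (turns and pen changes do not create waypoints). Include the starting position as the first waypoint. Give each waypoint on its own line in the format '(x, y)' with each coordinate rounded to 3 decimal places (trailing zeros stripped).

Executing turtle program step by step:
Start: pos=(0,0), heading=0, pen down
LT 30: heading 0 -> 30
RT 15: heading 30 -> 15
BK 9: (0,0) -> (-8.693,-2.329) [heading=15, draw]
FD 7: (-8.693,-2.329) -> (-1.932,-0.518) [heading=15, draw]
LT 170: heading 15 -> 185
Final: pos=(-1.932,-0.518), heading=185, 2 segment(s) drawn
Waypoints (3 total):
(0, 0)
(-8.693, -2.329)
(-1.932, -0.518)

Answer: (0, 0)
(-8.693, -2.329)
(-1.932, -0.518)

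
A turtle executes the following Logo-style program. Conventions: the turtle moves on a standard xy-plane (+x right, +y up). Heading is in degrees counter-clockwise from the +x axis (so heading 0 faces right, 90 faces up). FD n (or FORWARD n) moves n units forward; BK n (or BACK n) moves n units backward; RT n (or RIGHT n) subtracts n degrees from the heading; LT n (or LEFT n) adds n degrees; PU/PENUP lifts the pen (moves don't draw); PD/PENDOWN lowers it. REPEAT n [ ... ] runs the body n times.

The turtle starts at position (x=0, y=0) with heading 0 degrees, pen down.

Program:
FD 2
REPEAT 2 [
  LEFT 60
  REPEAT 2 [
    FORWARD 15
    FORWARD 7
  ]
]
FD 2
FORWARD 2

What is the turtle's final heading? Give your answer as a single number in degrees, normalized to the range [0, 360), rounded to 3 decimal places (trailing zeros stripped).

Executing turtle program step by step:
Start: pos=(0,0), heading=0, pen down
FD 2: (0,0) -> (2,0) [heading=0, draw]
REPEAT 2 [
  -- iteration 1/2 --
  LT 60: heading 0 -> 60
  REPEAT 2 [
    -- iteration 1/2 --
    FD 15: (2,0) -> (9.5,12.99) [heading=60, draw]
    FD 7: (9.5,12.99) -> (13,19.053) [heading=60, draw]
    -- iteration 2/2 --
    FD 15: (13,19.053) -> (20.5,32.043) [heading=60, draw]
    FD 7: (20.5,32.043) -> (24,38.105) [heading=60, draw]
  ]
  -- iteration 2/2 --
  LT 60: heading 60 -> 120
  REPEAT 2 [
    -- iteration 1/2 --
    FD 15: (24,38.105) -> (16.5,51.095) [heading=120, draw]
    FD 7: (16.5,51.095) -> (13,57.158) [heading=120, draw]
    -- iteration 2/2 --
    FD 15: (13,57.158) -> (5.5,70.148) [heading=120, draw]
    FD 7: (5.5,70.148) -> (2,76.21) [heading=120, draw]
  ]
]
FD 2: (2,76.21) -> (1,77.942) [heading=120, draw]
FD 2: (1,77.942) -> (0,79.674) [heading=120, draw]
Final: pos=(0,79.674), heading=120, 11 segment(s) drawn

Answer: 120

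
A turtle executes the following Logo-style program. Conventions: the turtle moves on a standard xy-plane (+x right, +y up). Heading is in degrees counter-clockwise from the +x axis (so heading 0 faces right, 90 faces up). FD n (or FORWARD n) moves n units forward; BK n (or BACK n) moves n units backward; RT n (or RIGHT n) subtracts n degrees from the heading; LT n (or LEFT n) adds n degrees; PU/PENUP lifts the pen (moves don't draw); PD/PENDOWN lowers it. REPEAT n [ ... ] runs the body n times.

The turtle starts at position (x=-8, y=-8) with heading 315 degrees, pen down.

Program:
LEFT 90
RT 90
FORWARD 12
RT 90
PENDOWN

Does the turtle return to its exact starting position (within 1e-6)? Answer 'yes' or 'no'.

Answer: no

Derivation:
Executing turtle program step by step:
Start: pos=(-8,-8), heading=315, pen down
LT 90: heading 315 -> 45
RT 90: heading 45 -> 315
FD 12: (-8,-8) -> (0.485,-16.485) [heading=315, draw]
RT 90: heading 315 -> 225
PD: pen down
Final: pos=(0.485,-16.485), heading=225, 1 segment(s) drawn

Start position: (-8, -8)
Final position: (0.485, -16.485)
Distance = 12; >= 1e-6 -> NOT closed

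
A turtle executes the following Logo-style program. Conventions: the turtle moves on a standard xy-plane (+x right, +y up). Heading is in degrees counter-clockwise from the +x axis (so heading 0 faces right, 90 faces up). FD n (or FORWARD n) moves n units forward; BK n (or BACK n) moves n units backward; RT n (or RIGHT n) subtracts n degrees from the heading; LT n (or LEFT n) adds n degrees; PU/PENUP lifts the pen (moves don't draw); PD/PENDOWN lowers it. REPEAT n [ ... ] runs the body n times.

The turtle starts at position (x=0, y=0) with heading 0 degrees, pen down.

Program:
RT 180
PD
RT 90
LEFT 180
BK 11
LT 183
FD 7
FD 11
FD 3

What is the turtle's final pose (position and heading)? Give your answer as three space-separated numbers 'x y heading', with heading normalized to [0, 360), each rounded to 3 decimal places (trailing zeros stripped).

Executing turtle program step by step:
Start: pos=(0,0), heading=0, pen down
RT 180: heading 0 -> 180
PD: pen down
RT 90: heading 180 -> 90
LT 180: heading 90 -> 270
BK 11: (0,0) -> (0,11) [heading=270, draw]
LT 183: heading 270 -> 93
FD 7: (0,11) -> (-0.366,17.99) [heading=93, draw]
FD 11: (-0.366,17.99) -> (-0.942,28.975) [heading=93, draw]
FD 3: (-0.942,28.975) -> (-1.099,31.971) [heading=93, draw]
Final: pos=(-1.099,31.971), heading=93, 4 segment(s) drawn

Answer: -1.099 31.971 93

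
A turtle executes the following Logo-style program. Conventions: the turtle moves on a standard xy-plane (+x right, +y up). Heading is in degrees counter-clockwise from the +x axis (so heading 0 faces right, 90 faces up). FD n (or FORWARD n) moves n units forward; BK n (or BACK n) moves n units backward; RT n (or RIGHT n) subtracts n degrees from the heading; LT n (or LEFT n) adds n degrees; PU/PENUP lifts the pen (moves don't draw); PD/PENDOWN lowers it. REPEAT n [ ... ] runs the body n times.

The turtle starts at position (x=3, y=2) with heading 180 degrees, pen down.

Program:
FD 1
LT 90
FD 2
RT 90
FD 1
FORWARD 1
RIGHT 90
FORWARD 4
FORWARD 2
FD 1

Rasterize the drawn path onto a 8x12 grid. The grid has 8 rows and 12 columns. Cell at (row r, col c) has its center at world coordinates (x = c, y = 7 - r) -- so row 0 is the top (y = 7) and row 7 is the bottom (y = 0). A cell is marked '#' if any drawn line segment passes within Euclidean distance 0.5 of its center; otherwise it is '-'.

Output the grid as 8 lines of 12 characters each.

Segment 0: (3,2) -> (2,2)
Segment 1: (2,2) -> (2,0)
Segment 2: (2,0) -> (1,0)
Segment 3: (1,0) -> (-0,0)
Segment 4: (-0,0) -> (-0,4)
Segment 5: (-0,4) -> (-0,6)
Segment 6: (-0,6) -> (-0,7)

Answer: #-----------
#-----------
#-----------
#-----------
#-----------
#-##--------
#-#---------
###---------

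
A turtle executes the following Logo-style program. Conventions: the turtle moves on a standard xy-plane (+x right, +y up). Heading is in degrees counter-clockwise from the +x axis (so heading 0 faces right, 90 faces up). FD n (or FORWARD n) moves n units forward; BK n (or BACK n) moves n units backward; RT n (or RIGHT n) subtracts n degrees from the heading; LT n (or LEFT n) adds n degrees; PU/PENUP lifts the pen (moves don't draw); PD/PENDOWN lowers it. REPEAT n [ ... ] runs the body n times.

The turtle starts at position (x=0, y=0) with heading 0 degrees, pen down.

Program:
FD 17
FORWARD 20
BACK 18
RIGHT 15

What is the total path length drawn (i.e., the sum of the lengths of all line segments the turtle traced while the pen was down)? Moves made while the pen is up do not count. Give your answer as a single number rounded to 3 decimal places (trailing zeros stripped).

Executing turtle program step by step:
Start: pos=(0,0), heading=0, pen down
FD 17: (0,0) -> (17,0) [heading=0, draw]
FD 20: (17,0) -> (37,0) [heading=0, draw]
BK 18: (37,0) -> (19,0) [heading=0, draw]
RT 15: heading 0 -> 345
Final: pos=(19,0), heading=345, 3 segment(s) drawn

Segment lengths:
  seg 1: (0,0) -> (17,0), length = 17
  seg 2: (17,0) -> (37,0), length = 20
  seg 3: (37,0) -> (19,0), length = 18
Total = 55

Answer: 55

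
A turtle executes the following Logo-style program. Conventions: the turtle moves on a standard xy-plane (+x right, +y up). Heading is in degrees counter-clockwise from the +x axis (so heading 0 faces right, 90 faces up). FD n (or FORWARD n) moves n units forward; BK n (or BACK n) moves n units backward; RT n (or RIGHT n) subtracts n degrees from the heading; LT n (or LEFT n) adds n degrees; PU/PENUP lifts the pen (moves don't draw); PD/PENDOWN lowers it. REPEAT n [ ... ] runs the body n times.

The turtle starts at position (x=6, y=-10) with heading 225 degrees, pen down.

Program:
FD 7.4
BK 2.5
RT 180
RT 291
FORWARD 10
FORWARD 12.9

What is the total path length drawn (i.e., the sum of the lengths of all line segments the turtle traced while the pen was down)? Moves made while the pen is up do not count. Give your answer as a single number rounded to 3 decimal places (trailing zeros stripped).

Answer: 32.8

Derivation:
Executing turtle program step by step:
Start: pos=(6,-10), heading=225, pen down
FD 7.4: (6,-10) -> (0.767,-15.233) [heading=225, draw]
BK 2.5: (0.767,-15.233) -> (2.535,-13.465) [heading=225, draw]
RT 180: heading 225 -> 45
RT 291: heading 45 -> 114
FD 10: (2.535,-13.465) -> (-1.532,-4.329) [heading=114, draw]
FD 12.9: (-1.532,-4.329) -> (-6.779,7.455) [heading=114, draw]
Final: pos=(-6.779,7.455), heading=114, 4 segment(s) drawn

Segment lengths:
  seg 1: (6,-10) -> (0.767,-15.233), length = 7.4
  seg 2: (0.767,-15.233) -> (2.535,-13.465), length = 2.5
  seg 3: (2.535,-13.465) -> (-1.532,-4.329), length = 10
  seg 4: (-1.532,-4.329) -> (-6.779,7.455), length = 12.9
Total = 32.8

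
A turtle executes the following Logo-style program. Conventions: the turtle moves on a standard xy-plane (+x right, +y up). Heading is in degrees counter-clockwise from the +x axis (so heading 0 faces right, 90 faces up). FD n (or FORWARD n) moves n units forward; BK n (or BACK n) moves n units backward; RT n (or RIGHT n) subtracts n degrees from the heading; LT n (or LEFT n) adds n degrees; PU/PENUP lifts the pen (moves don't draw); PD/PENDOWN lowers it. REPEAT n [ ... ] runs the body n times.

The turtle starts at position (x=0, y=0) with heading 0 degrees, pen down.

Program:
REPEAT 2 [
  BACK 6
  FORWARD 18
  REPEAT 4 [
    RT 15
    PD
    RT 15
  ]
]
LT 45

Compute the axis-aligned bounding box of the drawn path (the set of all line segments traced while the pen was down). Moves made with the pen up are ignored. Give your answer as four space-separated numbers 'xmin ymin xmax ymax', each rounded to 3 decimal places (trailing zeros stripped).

Answer: -6 -10.392 15 5.196

Derivation:
Executing turtle program step by step:
Start: pos=(0,0), heading=0, pen down
REPEAT 2 [
  -- iteration 1/2 --
  BK 6: (0,0) -> (-6,0) [heading=0, draw]
  FD 18: (-6,0) -> (12,0) [heading=0, draw]
  REPEAT 4 [
    -- iteration 1/4 --
    RT 15: heading 0 -> 345
    PD: pen down
    RT 15: heading 345 -> 330
    -- iteration 2/4 --
    RT 15: heading 330 -> 315
    PD: pen down
    RT 15: heading 315 -> 300
    -- iteration 3/4 --
    RT 15: heading 300 -> 285
    PD: pen down
    RT 15: heading 285 -> 270
    -- iteration 4/4 --
    RT 15: heading 270 -> 255
    PD: pen down
    RT 15: heading 255 -> 240
  ]
  -- iteration 2/2 --
  BK 6: (12,0) -> (15,5.196) [heading=240, draw]
  FD 18: (15,5.196) -> (6,-10.392) [heading=240, draw]
  REPEAT 4 [
    -- iteration 1/4 --
    RT 15: heading 240 -> 225
    PD: pen down
    RT 15: heading 225 -> 210
    -- iteration 2/4 --
    RT 15: heading 210 -> 195
    PD: pen down
    RT 15: heading 195 -> 180
    -- iteration 3/4 --
    RT 15: heading 180 -> 165
    PD: pen down
    RT 15: heading 165 -> 150
    -- iteration 4/4 --
    RT 15: heading 150 -> 135
    PD: pen down
    RT 15: heading 135 -> 120
  ]
]
LT 45: heading 120 -> 165
Final: pos=(6,-10.392), heading=165, 4 segment(s) drawn

Segment endpoints: x in {-6, 0, 6, 12, 15}, y in {-10.392, 0, 5.196}
xmin=-6, ymin=-10.392, xmax=15, ymax=5.196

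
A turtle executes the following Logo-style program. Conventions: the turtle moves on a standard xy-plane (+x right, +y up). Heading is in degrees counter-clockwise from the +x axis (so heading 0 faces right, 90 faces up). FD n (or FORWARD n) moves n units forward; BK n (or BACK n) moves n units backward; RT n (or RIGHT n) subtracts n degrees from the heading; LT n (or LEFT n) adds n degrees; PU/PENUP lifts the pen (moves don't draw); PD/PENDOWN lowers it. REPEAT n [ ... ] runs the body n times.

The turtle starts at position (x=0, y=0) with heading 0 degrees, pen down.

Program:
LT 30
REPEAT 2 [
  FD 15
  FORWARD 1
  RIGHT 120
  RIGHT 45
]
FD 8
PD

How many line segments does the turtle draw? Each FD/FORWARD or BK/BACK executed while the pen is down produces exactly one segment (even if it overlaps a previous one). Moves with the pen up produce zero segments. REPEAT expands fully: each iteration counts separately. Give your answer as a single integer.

Answer: 5

Derivation:
Executing turtle program step by step:
Start: pos=(0,0), heading=0, pen down
LT 30: heading 0 -> 30
REPEAT 2 [
  -- iteration 1/2 --
  FD 15: (0,0) -> (12.99,7.5) [heading=30, draw]
  FD 1: (12.99,7.5) -> (13.856,8) [heading=30, draw]
  RT 120: heading 30 -> 270
  RT 45: heading 270 -> 225
  -- iteration 2/2 --
  FD 15: (13.856,8) -> (3.25,-2.607) [heading=225, draw]
  FD 1: (3.25,-2.607) -> (2.543,-3.314) [heading=225, draw]
  RT 120: heading 225 -> 105
  RT 45: heading 105 -> 60
]
FD 8: (2.543,-3.314) -> (6.543,3.614) [heading=60, draw]
PD: pen down
Final: pos=(6.543,3.614), heading=60, 5 segment(s) drawn
Segments drawn: 5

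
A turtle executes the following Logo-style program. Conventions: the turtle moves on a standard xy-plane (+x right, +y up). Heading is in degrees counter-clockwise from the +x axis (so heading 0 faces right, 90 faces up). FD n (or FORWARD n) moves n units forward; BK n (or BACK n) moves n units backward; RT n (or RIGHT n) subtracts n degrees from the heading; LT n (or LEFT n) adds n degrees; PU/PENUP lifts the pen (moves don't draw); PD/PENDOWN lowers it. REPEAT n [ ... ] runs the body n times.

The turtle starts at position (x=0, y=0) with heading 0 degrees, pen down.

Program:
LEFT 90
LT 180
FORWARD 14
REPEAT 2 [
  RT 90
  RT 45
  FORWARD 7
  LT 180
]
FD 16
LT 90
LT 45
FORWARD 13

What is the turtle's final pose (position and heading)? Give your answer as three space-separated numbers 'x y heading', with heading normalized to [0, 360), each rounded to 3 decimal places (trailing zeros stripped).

Answer: -5.142 0.142 135

Derivation:
Executing turtle program step by step:
Start: pos=(0,0), heading=0, pen down
LT 90: heading 0 -> 90
LT 180: heading 90 -> 270
FD 14: (0,0) -> (0,-14) [heading=270, draw]
REPEAT 2 [
  -- iteration 1/2 --
  RT 90: heading 270 -> 180
  RT 45: heading 180 -> 135
  FD 7: (0,-14) -> (-4.95,-9.05) [heading=135, draw]
  LT 180: heading 135 -> 315
  -- iteration 2/2 --
  RT 90: heading 315 -> 225
  RT 45: heading 225 -> 180
  FD 7: (-4.95,-9.05) -> (-11.95,-9.05) [heading=180, draw]
  LT 180: heading 180 -> 0
]
FD 16: (-11.95,-9.05) -> (4.05,-9.05) [heading=0, draw]
LT 90: heading 0 -> 90
LT 45: heading 90 -> 135
FD 13: (4.05,-9.05) -> (-5.142,0.142) [heading=135, draw]
Final: pos=(-5.142,0.142), heading=135, 5 segment(s) drawn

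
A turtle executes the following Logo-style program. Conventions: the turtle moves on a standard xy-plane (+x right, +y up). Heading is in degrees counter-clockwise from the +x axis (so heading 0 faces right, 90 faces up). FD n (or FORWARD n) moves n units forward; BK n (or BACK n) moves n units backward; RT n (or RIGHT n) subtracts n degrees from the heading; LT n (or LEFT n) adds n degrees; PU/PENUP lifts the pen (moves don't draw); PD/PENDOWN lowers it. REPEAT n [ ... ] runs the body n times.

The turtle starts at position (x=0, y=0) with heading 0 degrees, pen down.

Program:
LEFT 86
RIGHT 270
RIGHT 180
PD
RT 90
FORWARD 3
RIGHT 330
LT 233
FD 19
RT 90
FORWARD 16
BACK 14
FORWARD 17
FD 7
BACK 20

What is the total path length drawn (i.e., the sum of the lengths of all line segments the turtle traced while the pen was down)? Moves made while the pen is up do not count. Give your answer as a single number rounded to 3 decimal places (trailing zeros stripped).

Answer: 96

Derivation:
Executing turtle program step by step:
Start: pos=(0,0), heading=0, pen down
LT 86: heading 0 -> 86
RT 270: heading 86 -> 176
RT 180: heading 176 -> 356
PD: pen down
RT 90: heading 356 -> 266
FD 3: (0,0) -> (-0.209,-2.993) [heading=266, draw]
RT 330: heading 266 -> 296
LT 233: heading 296 -> 169
FD 19: (-0.209,-2.993) -> (-18.86,0.633) [heading=169, draw]
RT 90: heading 169 -> 79
FD 16: (-18.86,0.633) -> (-15.807,16.339) [heading=79, draw]
BK 14: (-15.807,16.339) -> (-18.479,2.596) [heading=79, draw]
FD 17: (-18.479,2.596) -> (-15.235,19.284) [heading=79, draw]
FD 7: (-15.235,19.284) -> (-13.899,26.155) [heading=79, draw]
BK 20: (-13.899,26.155) -> (-17.715,6.522) [heading=79, draw]
Final: pos=(-17.715,6.522), heading=79, 7 segment(s) drawn

Segment lengths:
  seg 1: (0,0) -> (-0.209,-2.993), length = 3
  seg 2: (-0.209,-2.993) -> (-18.86,0.633), length = 19
  seg 3: (-18.86,0.633) -> (-15.807,16.339), length = 16
  seg 4: (-15.807,16.339) -> (-18.479,2.596), length = 14
  seg 5: (-18.479,2.596) -> (-15.235,19.284), length = 17
  seg 6: (-15.235,19.284) -> (-13.899,26.155), length = 7
  seg 7: (-13.899,26.155) -> (-17.715,6.522), length = 20
Total = 96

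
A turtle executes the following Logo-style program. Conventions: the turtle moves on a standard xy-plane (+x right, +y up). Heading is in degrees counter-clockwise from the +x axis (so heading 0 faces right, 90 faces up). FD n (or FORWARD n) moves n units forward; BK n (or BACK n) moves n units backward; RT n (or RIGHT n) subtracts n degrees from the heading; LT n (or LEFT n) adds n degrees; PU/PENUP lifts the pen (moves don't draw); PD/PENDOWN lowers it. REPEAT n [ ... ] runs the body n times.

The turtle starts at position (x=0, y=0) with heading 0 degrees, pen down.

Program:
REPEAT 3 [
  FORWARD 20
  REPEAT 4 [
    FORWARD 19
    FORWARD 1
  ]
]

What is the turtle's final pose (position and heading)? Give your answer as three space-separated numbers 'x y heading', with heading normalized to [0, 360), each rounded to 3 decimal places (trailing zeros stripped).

Answer: 300 0 0

Derivation:
Executing turtle program step by step:
Start: pos=(0,0), heading=0, pen down
REPEAT 3 [
  -- iteration 1/3 --
  FD 20: (0,0) -> (20,0) [heading=0, draw]
  REPEAT 4 [
    -- iteration 1/4 --
    FD 19: (20,0) -> (39,0) [heading=0, draw]
    FD 1: (39,0) -> (40,0) [heading=0, draw]
    -- iteration 2/4 --
    FD 19: (40,0) -> (59,0) [heading=0, draw]
    FD 1: (59,0) -> (60,0) [heading=0, draw]
    -- iteration 3/4 --
    FD 19: (60,0) -> (79,0) [heading=0, draw]
    FD 1: (79,0) -> (80,0) [heading=0, draw]
    -- iteration 4/4 --
    FD 19: (80,0) -> (99,0) [heading=0, draw]
    FD 1: (99,0) -> (100,0) [heading=0, draw]
  ]
  -- iteration 2/3 --
  FD 20: (100,0) -> (120,0) [heading=0, draw]
  REPEAT 4 [
    -- iteration 1/4 --
    FD 19: (120,0) -> (139,0) [heading=0, draw]
    FD 1: (139,0) -> (140,0) [heading=0, draw]
    -- iteration 2/4 --
    FD 19: (140,0) -> (159,0) [heading=0, draw]
    FD 1: (159,0) -> (160,0) [heading=0, draw]
    -- iteration 3/4 --
    FD 19: (160,0) -> (179,0) [heading=0, draw]
    FD 1: (179,0) -> (180,0) [heading=0, draw]
    -- iteration 4/4 --
    FD 19: (180,0) -> (199,0) [heading=0, draw]
    FD 1: (199,0) -> (200,0) [heading=0, draw]
  ]
  -- iteration 3/3 --
  FD 20: (200,0) -> (220,0) [heading=0, draw]
  REPEAT 4 [
    -- iteration 1/4 --
    FD 19: (220,0) -> (239,0) [heading=0, draw]
    FD 1: (239,0) -> (240,0) [heading=0, draw]
    -- iteration 2/4 --
    FD 19: (240,0) -> (259,0) [heading=0, draw]
    FD 1: (259,0) -> (260,0) [heading=0, draw]
    -- iteration 3/4 --
    FD 19: (260,0) -> (279,0) [heading=0, draw]
    FD 1: (279,0) -> (280,0) [heading=0, draw]
    -- iteration 4/4 --
    FD 19: (280,0) -> (299,0) [heading=0, draw]
    FD 1: (299,0) -> (300,0) [heading=0, draw]
  ]
]
Final: pos=(300,0), heading=0, 27 segment(s) drawn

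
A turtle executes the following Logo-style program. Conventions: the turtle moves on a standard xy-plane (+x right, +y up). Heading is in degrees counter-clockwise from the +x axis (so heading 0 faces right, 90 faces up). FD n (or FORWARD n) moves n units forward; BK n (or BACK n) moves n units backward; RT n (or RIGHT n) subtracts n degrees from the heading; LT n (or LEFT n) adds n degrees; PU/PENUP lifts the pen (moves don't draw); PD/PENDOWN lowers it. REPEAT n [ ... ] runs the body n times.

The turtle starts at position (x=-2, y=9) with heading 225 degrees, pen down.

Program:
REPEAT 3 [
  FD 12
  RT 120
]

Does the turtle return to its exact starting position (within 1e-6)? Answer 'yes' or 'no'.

Answer: yes

Derivation:
Executing turtle program step by step:
Start: pos=(-2,9), heading=225, pen down
REPEAT 3 [
  -- iteration 1/3 --
  FD 12: (-2,9) -> (-10.485,0.515) [heading=225, draw]
  RT 120: heading 225 -> 105
  -- iteration 2/3 --
  FD 12: (-10.485,0.515) -> (-13.591,12.106) [heading=105, draw]
  RT 120: heading 105 -> 345
  -- iteration 3/3 --
  FD 12: (-13.591,12.106) -> (-2,9) [heading=345, draw]
  RT 120: heading 345 -> 225
]
Final: pos=(-2,9), heading=225, 3 segment(s) drawn

Start position: (-2, 9)
Final position: (-2, 9)
Distance = 0; < 1e-6 -> CLOSED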